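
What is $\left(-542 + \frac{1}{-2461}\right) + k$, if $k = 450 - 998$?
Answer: $- \frac{2682491}{2461} \approx -1090.0$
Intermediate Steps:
$k = -548$ ($k = 450 - 998 = -548$)
$\left(-542 + \frac{1}{-2461}\right) + k = \left(-542 + \frac{1}{-2461}\right) - 548 = \left(-542 - \frac{1}{2461}\right) - 548 = - \frac{1333863}{2461} - 548 = - \frac{2682491}{2461}$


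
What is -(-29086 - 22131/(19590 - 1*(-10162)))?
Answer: 865388803/29752 ≈ 29087.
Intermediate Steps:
-(-29086 - 22131/(19590 - 1*(-10162))) = -(-29086 - 22131/(19590 + 10162)) = -(-29086 - 22131/29752) = -1*(-865388803/29752) = 865388803/29752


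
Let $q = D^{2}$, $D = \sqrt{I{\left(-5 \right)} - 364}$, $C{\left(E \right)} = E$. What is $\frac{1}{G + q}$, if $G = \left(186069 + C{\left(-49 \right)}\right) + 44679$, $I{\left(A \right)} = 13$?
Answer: $\frac{1}{230348} \approx 4.3413 \cdot 10^{-6}$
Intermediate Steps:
$G = 230699$ ($G = \left(186069 - 49\right) + 44679 = 186020 + 44679 = 230699$)
$D = 3 i \sqrt{39}$ ($D = \sqrt{13 - 364} = \sqrt{-351} = 3 i \sqrt{39} \approx 18.735 i$)
$q = -351$ ($q = \left(3 i \sqrt{39}\right)^{2} = -351$)
$\frac{1}{G + q} = \frac{1}{230699 - 351} = \frac{1}{230348}$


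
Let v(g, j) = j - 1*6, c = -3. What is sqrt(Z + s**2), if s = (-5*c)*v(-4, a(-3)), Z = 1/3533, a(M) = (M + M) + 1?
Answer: sqrt(339824876558)/3533 ≈ 165.00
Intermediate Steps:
a(M) = 1 + 2*M (a(M) = 2*M + 1 = 1 + 2*M)
Z = 1/3533 ≈ 0.00028305
v(g, j) = -6 + j (v(g, j) = j - 6 = -6 + j)
s = -165 (s = (-5*(-3))*(-6 + (1 + 2*(-3))) = 15*(-6 + (1 - 6)) = 15*(-6 - 5) = 15*(-11) = -165)
sqrt(Z + s**2) = sqrt(1/3533 + (-165)**2) = sqrt(1/3533 + 27225) = sqrt(96185926/3533) = sqrt(339824876558)/3533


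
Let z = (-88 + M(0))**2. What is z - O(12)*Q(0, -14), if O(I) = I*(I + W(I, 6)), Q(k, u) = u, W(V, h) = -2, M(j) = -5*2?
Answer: 11284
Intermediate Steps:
M(j) = -10
O(I) = I*(-2 + I) (O(I) = I*(I - 2) = I*(-2 + I))
z = 9604 (z = (-88 - 10)**2 = (-98)**2 = 9604)
z - O(12)*Q(0, -14) = 9604 - 12*(-2 + 12)*(-14) = 9604 - 12*10*(-14) = 9604 - 120*(-14) = 9604 - 1*(-1680) = 9604 + 1680 = 11284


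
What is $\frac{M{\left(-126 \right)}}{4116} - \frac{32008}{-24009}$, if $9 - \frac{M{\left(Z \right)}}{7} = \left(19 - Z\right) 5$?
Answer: $\frac{45285}{392147} \approx 0.11548$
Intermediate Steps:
$M{\left(Z \right)} = -602 + 35 Z$ ($M{\left(Z \right)} = 63 - 7 \left(19 - Z\right) 5 = 63 - 7 \left(95 - 5 Z\right) = 63 + \left(-665 + 35 Z\right) = -602 + 35 Z$)
$\frac{M{\left(-126 \right)}}{4116} - \frac{32008}{-24009} = \frac{-602 + 35 \left(-126\right)}{4116} - \frac{32008}{-24009} = \left(-602 - 4410\right) \frac{1}{4116} - - \frac{32008}{24009} = \left(-5012\right) \frac{1}{4116} + \frac{32008}{24009} = - \frac{179}{147} + \frac{32008}{24009} = \frac{45285}{392147}$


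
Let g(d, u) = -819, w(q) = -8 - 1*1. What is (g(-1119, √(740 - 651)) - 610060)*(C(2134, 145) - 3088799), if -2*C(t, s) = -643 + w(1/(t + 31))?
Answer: 1886683297767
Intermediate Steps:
w(q) = -9 (w(q) = -8 - 1 = -9)
C(t, s) = 326 (C(t, s) = -(-643 - 9)/2 = -½*(-652) = 326)
(g(-1119, √(740 - 651)) - 610060)*(C(2134, 145) - 3088799) = (-819 - 610060)*(326 - 3088799) = -610879*(-3088473) = 1886683297767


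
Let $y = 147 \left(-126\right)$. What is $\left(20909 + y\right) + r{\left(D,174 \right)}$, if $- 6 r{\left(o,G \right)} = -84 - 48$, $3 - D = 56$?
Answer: $2409$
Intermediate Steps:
$D = -53$ ($D = 3 - 56 = -53$)
$r{\left(o,G \right)} = 22$ ($r{\left(o,G \right)} = - \frac{-84 - 48}{6} = \left(- \frac{1}{6}\right) \left(-132\right) = 22$)
$y = -18522$
$\left(20909 + y\right) + r{\left(D,174 \right)} = \left(20909 - 18522\right) + 22 = 2387 + 22 = 2409$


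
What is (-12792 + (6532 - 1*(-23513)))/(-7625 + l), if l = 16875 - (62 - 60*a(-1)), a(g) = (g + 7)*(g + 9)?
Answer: 17253/12068 ≈ 1.4296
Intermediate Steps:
a(g) = (7 + g)*(9 + g)
l = 19693 (l = 16875 - (62 - 60*(63 + (-1)**2 + 16*(-1))) = 16875 - (62 - 60*(63 + 1 - 16)) = 16875 - (62 - 60*48) = 16875 - (62 - 2880) = 16875 - 1*(-2818) = 16875 + 2818 = 19693)
(-12792 + (6532 - 1*(-23513)))/(-7625 + l) = (-12792 + (6532 - 1*(-23513)))/(-7625 + 19693) = (-12792 + (6532 + 23513))/12068 = (-12792 + 30045)*(1/12068) = 17253*(1/12068) = 17253/12068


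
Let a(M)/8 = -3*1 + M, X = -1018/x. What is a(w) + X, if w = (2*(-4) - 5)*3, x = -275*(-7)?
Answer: -647818/1925 ≈ -336.53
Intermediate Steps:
x = 1925
X = -1018/1925 ≈ -0.52883
w = -39 (w = (-8 - 5)*3 = -13*3 = -39)
a(M) = -24 + 8*M (a(M) = 8*(-3*1 + M) = 8*(-3 + M) = -24 + 8*M)
a(w) + X = (-24 + 8*(-39)) - 1018/1925 = (-24 - 312) - 1018/1925 = -336 - 1018/1925 = -647818/1925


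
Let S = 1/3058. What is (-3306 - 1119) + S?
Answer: -13531649/3058 ≈ -4425.0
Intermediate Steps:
S = 1/3058 ≈ 0.00032701
(-3306 - 1119) + S = (-3306 - 1119) + 1/3058 = -4425 + 1/3058 = -13531649/3058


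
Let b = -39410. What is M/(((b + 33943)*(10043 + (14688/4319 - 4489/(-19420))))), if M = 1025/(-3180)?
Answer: 614084675/104640806911787289 ≈ 5.8685e-9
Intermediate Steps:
M = -205/636 (M = 1025*(-1/3180) = -205/636 ≈ -0.32233)
M/(((b + 33943)*(10043 + (14688/4319 - 4489/(-19420))))) = -205*1/((-39410 + 33943)*(10043 + (14688/4319 - 4489/(-19420))))/636 = -205*(-1/(5467*(10043 + (14688*(1/4319) - 4489*(-1/19420)))))/636 = -205*(-1/(5467*(10043 + (14688/4319 + 4489/19420))))/636 = -205*(-1/(5467*(10043 + 304628951/83874980)))/636 = -205/(636*((-5467*842661053091/83874980))) = -205/(636*(-658118282464071/11982140)) = -205/636*(-11982140/658118282464071) = 614084675/104640806911787289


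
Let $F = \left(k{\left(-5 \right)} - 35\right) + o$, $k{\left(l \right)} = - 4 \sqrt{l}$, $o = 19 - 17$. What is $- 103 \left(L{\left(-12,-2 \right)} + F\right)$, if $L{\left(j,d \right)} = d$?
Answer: $3605 + 412 i \sqrt{5} \approx 3605.0 + 921.26 i$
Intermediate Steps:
$o = 2$
$F = -33 - 4 i \sqrt{5}$ ($F = \left(- 4 \sqrt{-5} - 35\right) + 2 = \left(- 4 i \sqrt{5} - 35\right) + 2 = \left(-35 - 4 i \sqrt{5}\right) + 2 = -33 - 4 i \sqrt{5} \approx -33.0 - 8.9443 i$)
$- 103 \left(L{\left(-12,-2 \right)} + F\right) = - 103 \left(-2 - \left(33 + 4 i \sqrt{5}\right)\right) = - 103 \left(-35 - 4 i \sqrt{5}\right) = 3605 + 412 i \sqrt{5}$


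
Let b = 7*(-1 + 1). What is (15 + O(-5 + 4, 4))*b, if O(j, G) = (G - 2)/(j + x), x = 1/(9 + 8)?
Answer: 0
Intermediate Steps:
x = 1/17 ≈ 0.058824
O(j, G) = (-2 + G)/(1/17 + j) (O(j, G) = (G - 2)/(j + 1/17) = (-2 + G)/(1/17 + j))
b = 0 (b = 7*0 = 0)
(15 + O(-5 + 4, 4))*b = (15 + 17*(-2 + 4)/(1 + 17*(-5 + 4)))*0 = (15 + 17*2/(1 + 17*(-1)))*0 = (15 + 17*2/(1 - 17))*0 = (15 + 17*2/(-16))*0 = (15 + 17*(-1/16)*2)*0 = (15 - 17/8)*0 = (103/8)*0 = 0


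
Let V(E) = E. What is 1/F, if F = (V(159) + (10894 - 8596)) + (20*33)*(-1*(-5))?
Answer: 1/5757 ≈ 0.00017370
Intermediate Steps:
F = 5757 (F = (159 + (10894 - 8596)) + (20*33)*(-1*(-5)) = (159 + 2298) + 660*5 = 2457 + 3300 = 5757)
1/F = 1/5757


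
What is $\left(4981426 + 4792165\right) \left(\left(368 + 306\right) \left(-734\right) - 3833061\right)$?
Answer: $-42297922337207$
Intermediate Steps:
$\left(4981426 + 4792165\right) \left(\left(368 + 306\right) \left(-734\right) - 3833061\right) = 9773591 \left(674 \left(-734\right) - 3833061\right) = 9773591 \left(-494716 - 3833061\right) = 9773591 \left(-4327777\right) = -42297922337207$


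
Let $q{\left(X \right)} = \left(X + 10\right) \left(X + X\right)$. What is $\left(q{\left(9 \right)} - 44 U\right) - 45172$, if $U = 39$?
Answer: $-46546$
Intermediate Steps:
$q{\left(X \right)} = 2 X \left(10 + X\right)$ ($q{\left(X \right)} = \left(10 + X\right) 2 X = 2 X \left(10 + X\right)$)
$\left(q{\left(9 \right)} - 44 U\right) - 45172 = \left(2 \cdot 9 \left(10 + 9\right) - 1716\right) - 45172 = \left(2 \cdot 9 \cdot 19 - 1716\right) - 45172 = \left(342 - 1716\right) - 45172 = -1374 - 45172 = -46546$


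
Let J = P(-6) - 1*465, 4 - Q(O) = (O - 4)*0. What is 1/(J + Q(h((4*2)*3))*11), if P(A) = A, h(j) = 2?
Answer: -1/427 ≈ -0.0023419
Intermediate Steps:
Q(O) = 4 (Q(O) = 4 - (O - 4)*0 = 4 - (-4 + O)*0 = 4 - 1*0 = 4 + 0 = 4)
J = -471 (J = -6 - 1*465 = -6 - 465 = -471)
1/(J + Q(h((4*2)*3))*11) = 1/(-471 + 4*11) = 1/(-471 + 44) = 1/(-427) = -1/427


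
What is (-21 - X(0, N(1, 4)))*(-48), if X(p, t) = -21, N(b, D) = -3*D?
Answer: 0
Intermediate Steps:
(-21 - X(0, N(1, 4)))*(-48) = (-21 - 1*(-21))*(-48) = (-21 + 21)*(-48) = 0*(-48) = 0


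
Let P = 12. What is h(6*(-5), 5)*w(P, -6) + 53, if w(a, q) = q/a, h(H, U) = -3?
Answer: 109/2 ≈ 54.500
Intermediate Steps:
h(6*(-5), 5)*w(P, -6) + 53 = -(-18)/12 + 53 = -3*(-½) + 53 = 3/2 + 53 = 109/2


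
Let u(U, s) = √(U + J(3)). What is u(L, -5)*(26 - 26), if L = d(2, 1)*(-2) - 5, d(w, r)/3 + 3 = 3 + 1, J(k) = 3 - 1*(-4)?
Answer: 0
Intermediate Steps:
J(k) = 7 (J(k) = 3 + 4 = 7)
d(w, r) = 3 (d(w, r) = -9 + 3*(3 + 1) = -9 + 3*4 = -9 + 12 = 3)
L = -11 (L = 3*(-2) - 5 = -6 - 5 = -11)
u(U, s) = √(7 + U) (u(U, s) = √(U + 7) = √(7 + U))
u(L, -5)*(26 - 26) = √(7 - 11)*(26 - 26) = √(-4)*0 = (2*I)*0 = 0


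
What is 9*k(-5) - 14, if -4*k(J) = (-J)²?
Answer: -281/4 ≈ -70.250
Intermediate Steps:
k(J) = -J²/4
9*k(-5) - 14 = 9*(-¼*(-5)²) - 14 = 9*(-¼*25) - 14 = 9*(-25/4) - 14 = -225/4 - 14 = -281/4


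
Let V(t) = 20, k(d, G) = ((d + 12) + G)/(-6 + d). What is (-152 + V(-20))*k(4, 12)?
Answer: 1848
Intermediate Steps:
k(d, G) = (12 + G + d)/(-6 + d) (k(d, G) = ((12 + d) + G)/(-6 + d) = (12 + G + d)/(-6 + d))
(-152 + V(-20))*k(4, 12) = (-152 + 20)*((12 + 12 + 4)/(-6 + 4)) = -132*28/(-2) = -(-66)*28 = -132*(-14) = 1848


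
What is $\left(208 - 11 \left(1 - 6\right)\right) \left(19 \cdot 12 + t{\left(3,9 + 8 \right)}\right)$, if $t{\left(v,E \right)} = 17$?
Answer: $64435$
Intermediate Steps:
$\left(208 - 11 \left(1 - 6\right)\right) \left(19 \cdot 12 + t{\left(3,9 + 8 \right)}\right) = \left(208 - 11 \left(1 - 6\right)\right) \left(19 \cdot 12 + 17\right) = \left(208 - -55\right) \left(228 + 17\right) = \left(208 + 55\right) 245 = 263 \cdot 245 = 64435$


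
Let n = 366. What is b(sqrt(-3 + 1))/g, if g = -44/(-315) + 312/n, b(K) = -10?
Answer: -96075/9532 ≈ -10.079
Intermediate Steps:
g = 19064/19215 (g = -44/(-315) + 312/366 = -44*(-1/315) + 312*(1/366) = 44/315 + 52/61 = 19064/19215 ≈ 0.99214)
b(sqrt(-3 + 1))/g = -10/19064/19215 = -10*19215/19064 = -96075/9532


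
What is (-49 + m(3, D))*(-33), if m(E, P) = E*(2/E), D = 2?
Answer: 1551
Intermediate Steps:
m(E, P) = 2
(-49 + m(3, D))*(-33) = (-49 + 2)*(-33) = -47*(-33) = 1551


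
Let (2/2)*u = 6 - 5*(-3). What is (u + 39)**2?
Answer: 3600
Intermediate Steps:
u = 21 (u = 6 - 5*(-3) = 6 + 15 = 21)
(u + 39)**2 = (21 + 39)**2 = 60**2 = 3600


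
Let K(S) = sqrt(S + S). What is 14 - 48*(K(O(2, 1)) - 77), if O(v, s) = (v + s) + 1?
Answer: 3710 - 96*sqrt(2) ≈ 3574.2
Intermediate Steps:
O(v, s) = 1 + s + v (O(v, s) = (s + v) + 1 = 1 + s + v)
K(S) = sqrt(2)*sqrt(S) (K(S) = sqrt(2*S) = sqrt(2)*sqrt(S))
14 - 48*(K(O(2, 1)) - 77) = 14 - 48*(sqrt(2)*sqrt(1 + 1 + 2) - 77) = 14 - 48*(sqrt(2)*sqrt(4) - 77) = 14 - 48*(sqrt(2)*2 - 77) = 14 - 48*(2*sqrt(2) - 77) = 14 - 48*(-77 + 2*sqrt(2)) = 14 + (3696 - 96*sqrt(2)) = 3710 - 96*sqrt(2)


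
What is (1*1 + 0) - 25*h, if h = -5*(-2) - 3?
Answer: -174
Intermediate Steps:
h = 7 (h = 10 - 3 = 7)
(1*1 + 0) - 25*h = (1*1 + 0) - 25*7 = (1 + 0) - 175 = 1 - 175 = -174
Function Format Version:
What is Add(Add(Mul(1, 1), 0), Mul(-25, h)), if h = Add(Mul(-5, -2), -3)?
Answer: -174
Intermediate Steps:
h = 7 (h = Add(10, -3) = 7)
Add(Add(Mul(1, 1), 0), Mul(-25, h)) = Add(Add(Mul(1, 1), 0), Mul(-25, 7)) = Add(Add(1, 0), -175) = Add(1, -175) = -174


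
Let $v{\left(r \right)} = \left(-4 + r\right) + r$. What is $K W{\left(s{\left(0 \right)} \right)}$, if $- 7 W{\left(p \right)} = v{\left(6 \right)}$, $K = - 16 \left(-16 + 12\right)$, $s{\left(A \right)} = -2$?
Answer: $- \frac{512}{7} \approx -73.143$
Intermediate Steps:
$v{\left(r \right)} = -4 + 2 r$
$K = 64$ ($K = \left(-16\right) \left(-4\right) = 64$)
$W{\left(p \right)} = - \frac{8}{7}$ ($W{\left(p \right)} = - \frac{-4 + 2 \cdot 6}{7} = - \frac{-4 + 12}{7} = \left(- \frac{1}{7}\right) 8 = - \frac{8}{7}$)
$K W{\left(s{\left(0 \right)} \right)} = 64 \left(- \frac{8}{7}\right) = - \frac{512}{7}$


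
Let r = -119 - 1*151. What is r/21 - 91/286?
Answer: -2029/154 ≈ -13.175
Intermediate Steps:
r = -270 (r = -119 - 151 = -270)
r/21 - 91/286 = -270/21 - 91/286 = -270*1/21 - 91*1/286 = -90/7 - 7/22 = -2029/154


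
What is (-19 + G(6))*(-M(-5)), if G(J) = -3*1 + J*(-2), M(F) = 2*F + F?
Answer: -510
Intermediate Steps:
M(F) = 3*F
G(J) = -3 - 2*J
(-19 + G(6))*(-M(-5)) = (-19 + (-3 - 2*6))*(-3*(-5)) = (-19 + (-3 - 12))*(-1*(-15)) = (-19 - 15)*15 = -34*15 = -510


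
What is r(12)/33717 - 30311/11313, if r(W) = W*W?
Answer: -340122305/127146807 ≈ -2.6750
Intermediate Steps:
r(W) = W²
r(12)/33717 - 30311/11313 = 12²/33717 - 30311/11313 = 144*(1/33717) - 30311*1/11313 = 48/11239 - 30311/11313 = -340122305/127146807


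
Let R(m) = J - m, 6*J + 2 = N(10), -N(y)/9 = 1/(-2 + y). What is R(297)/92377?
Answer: -14281/4434096 ≈ -0.0032207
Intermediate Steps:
N(y) = -9/(-2 + y)
J = -25/48 (J = -⅓ + (-9/(-2 + 10))/6 = -⅓ + (-9/8)/6 = -⅓ + (-9*⅛)/6 = -⅓ + (⅙)*(-9/8) = -⅓ - 3/16 = -25/48 ≈ -0.52083)
R(m) = -25/48 - m
R(297)/92377 = (-25/48 - 1*297)/92377 = (-25/48 - 297)*(1/92377) = -14281/48*1/92377 = -14281/4434096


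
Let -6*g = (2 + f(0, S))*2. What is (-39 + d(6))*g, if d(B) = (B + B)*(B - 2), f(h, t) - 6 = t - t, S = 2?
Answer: -24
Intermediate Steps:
f(h, t) = 6 (f(h, t) = 6 + (t - t) = 6 + 0 = 6)
d(B) = 2*B*(-2 + B) (d(B) = (2*B)*(-2 + B) = 2*B*(-2 + B))
g = -8/3 (g = -(2 + 6)*2/6 = -4*2/3 = -1/6*16 = -8/3 ≈ -2.6667)
(-39 + d(6))*g = (-39 + 2*6*(-2 + 6))*(-8/3) = (-39 + 2*6*4)*(-8/3) = (-39 + 48)*(-8/3) = 9*(-8/3) = -24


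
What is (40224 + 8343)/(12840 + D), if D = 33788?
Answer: 48567/46628 ≈ 1.0416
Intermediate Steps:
(40224 + 8343)/(12840 + D) = (40224 + 8343)/(12840 + 33788) = 48567/46628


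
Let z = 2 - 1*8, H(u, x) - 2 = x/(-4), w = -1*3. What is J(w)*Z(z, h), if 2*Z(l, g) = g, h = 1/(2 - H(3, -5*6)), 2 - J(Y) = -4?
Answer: -⅖ ≈ -0.40000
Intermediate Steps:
w = -3
J(Y) = 6 (J(Y) = 2 - 1*(-4) = 2 + 4 = 6)
H(u, x) = 2 - x/4 (H(u, x) = 2 + x/(-4) = 2 + x*(-¼) = 2 - x/4)
h = -2/15 (h = 1/(2 - (2 - (-5)*6/4)) = 1/(2 - (2 - ¼*(-30))) = 1/(2 - (2 + 15/2)) = 1/(2 - 1*19/2) = 1/(2 - 19/2) = 1/(-15/2) = -2/15 ≈ -0.13333)
z = -6 (z = 2 - 8 = -6)
Z(l, g) = g/2
J(w)*Z(z, h) = 6*((½)*(-2/15)) = 6*(-1/15) = -⅖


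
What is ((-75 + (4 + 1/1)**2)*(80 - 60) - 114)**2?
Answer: 1240996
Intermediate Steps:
((-75 + (4 + 1/1)**2)*(80 - 60) - 114)**2 = ((-75 + (4 + 1)**2)*20 - 114)**2 = ((-75 + 5**2)*20 - 114)**2 = ((-75 + 25)*20 - 114)**2 = (-50*20 - 114)**2 = (-1000 - 114)**2 = (-1114)**2 = 1240996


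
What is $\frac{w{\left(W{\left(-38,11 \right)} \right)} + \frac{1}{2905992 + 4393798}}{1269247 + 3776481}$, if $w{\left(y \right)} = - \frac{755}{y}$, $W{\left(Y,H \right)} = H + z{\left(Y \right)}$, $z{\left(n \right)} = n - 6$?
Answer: $\frac{5511341483}{1215480908304960} \approx 4.5343 \cdot 10^{-6}$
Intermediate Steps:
$z{\left(n \right)} = -6 + n$ ($z{\left(n \right)} = n - 6 = -6 + n$)
$W{\left(Y,H \right)} = -6 + H + Y$ ($W{\left(Y,H \right)} = H + \left(-6 + Y\right) = -6 + H + Y$)
$\frac{w{\left(W{\left(-38,11 \right)} \right)} + \frac{1}{2905992 + 4393798}}{1269247 + 3776481} = \frac{- \frac{755}{-6 + 11 - 38} + \frac{1}{2905992 + 4393798}}{1269247 + 3776481} = \frac{- \frac{755}{-33} + \frac{1}{7299790}}{5045728} = \left(\left(-755\right) \left(- \frac{1}{33}\right) + \frac{1}{7299790}\right) \frac{1}{5045728} = \left(\frac{755}{33} + \frac{1}{7299790}\right) \frac{1}{5045728} = \frac{5511341483}{240893070} \cdot \frac{1}{5045728} = \frac{5511341483}{1215480908304960}$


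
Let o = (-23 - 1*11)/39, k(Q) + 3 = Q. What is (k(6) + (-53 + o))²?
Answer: 3936256/1521 ≈ 2587.9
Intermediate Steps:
k(Q) = -3 + Q
o = -34/39 (o = (-23 - 11)*(1/39) = -34*1/39 = -34/39 ≈ -0.87179)
(k(6) + (-53 + o))² = ((-3 + 6) + (-53 - 34/39))² = (3 - 2101/39)² = (-1984/39)² = 3936256/1521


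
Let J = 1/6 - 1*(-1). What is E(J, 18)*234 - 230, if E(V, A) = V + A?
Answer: 4255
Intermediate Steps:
J = 7/6 (J = 1*(⅙) + 1 = ⅙ + 1 = 7/6 ≈ 1.1667)
E(V, A) = A + V
E(J, 18)*234 - 230 = (18 + 7/6)*234 - 230 = (115/6)*234 - 230 = 4485 - 230 = 4255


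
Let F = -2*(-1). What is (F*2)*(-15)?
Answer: -60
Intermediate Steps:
F = 2
(F*2)*(-15) = (2*2)*(-15) = 4*(-15) = -60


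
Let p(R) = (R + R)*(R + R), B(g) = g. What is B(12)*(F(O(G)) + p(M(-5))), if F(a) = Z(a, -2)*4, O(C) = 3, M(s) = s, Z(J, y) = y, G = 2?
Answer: 1104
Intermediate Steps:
F(a) = -8 (F(a) = -2*4 = -8)
p(R) = 4*R**2 (p(R) = (2*R)*(2*R) = 4*R**2)
B(12)*(F(O(G)) + p(M(-5))) = 12*(-8 + 4*(-5)**2) = 12*(-8 + 4*25) = 12*(-8 + 100) = 12*92 = 1104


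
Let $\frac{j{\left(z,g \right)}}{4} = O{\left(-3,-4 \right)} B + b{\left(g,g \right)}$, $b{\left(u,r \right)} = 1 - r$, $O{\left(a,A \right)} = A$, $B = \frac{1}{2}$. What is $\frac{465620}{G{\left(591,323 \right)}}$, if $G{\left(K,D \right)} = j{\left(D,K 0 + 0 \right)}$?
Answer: $-116405$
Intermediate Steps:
$B = \frac{1}{2} \approx 0.5$
$j{\left(z,g \right)} = -4 - 4 g$ ($j{\left(z,g \right)} = 4 \left(\left(-4\right) \frac{1}{2} - \left(-1 + g\right)\right) = 4 \left(-2 - \left(-1 + g\right)\right) = 4 \left(-1 - g\right) = -4 - 4 g$)
$G{\left(K,D \right)} = -4$ ($G{\left(K,D \right)} = -4 - 4 \left(K 0 + 0\right) = -4 - 4 \left(0 + 0\right) = -4 - 0 = -4 + 0 = -4$)
$\frac{465620}{G{\left(591,323 \right)}} = \frac{465620}{-4} = 465620 \left(- \frac{1}{4}\right) = -116405$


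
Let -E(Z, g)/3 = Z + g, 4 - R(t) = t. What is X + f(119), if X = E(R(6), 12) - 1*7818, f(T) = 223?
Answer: -7625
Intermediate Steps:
R(t) = 4 - t
E(Z, g) = -3*Z - 3*g (E(Z, g) = -3*(Z + g) = -3*Z - 3*g)
X = -7848 (X = (-3*(4 - 1*6) - 3*12) - 1*7818 = (-3*(4 - 6) - 36) - 7818 = (-3*(-2) - 36) - 7818 = (6 - 36) - 7818 = -30 - 7818 = -7848)
X + f(119) = -7848 + 223 = -7625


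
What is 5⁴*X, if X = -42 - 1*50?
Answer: -57500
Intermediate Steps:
X = -92 (X = -42 - 50 = -92)
5⁴*X = 5⁴*(-92) = 625*(-92) = -57500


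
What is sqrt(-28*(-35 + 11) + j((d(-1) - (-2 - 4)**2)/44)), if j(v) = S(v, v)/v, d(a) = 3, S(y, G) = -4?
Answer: 4*sqrt(381)/3 ≈ 26.026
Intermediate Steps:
j(v) = -4/v
sqrt(-28*(-35 + 11) + j((d(-1) - (-2 - 4)**2)/44)) = sqrt(-28*(-35 + 11) - 4*44/(3 - (-2 - 4)**2)) = sqrt(-28*(-24) - 4*44/(3 - 1*(-6)**2)) = sqrt(672 - 4*44/(3 - 1*36)) = sqrt(672 - 4*44/(3 - 36)) = sqrt(672 - 4/((-33*1/44))) = sqrt(672 - 4/(-3/4)) = sqrt(672 - 4*(-4/3)) = sqrt(672 + 16/3) = sqrt(2032/3) = 4*sqrt(381)/3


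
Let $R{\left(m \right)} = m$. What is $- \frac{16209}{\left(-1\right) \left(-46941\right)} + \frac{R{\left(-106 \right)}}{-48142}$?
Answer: $- \frac{129226322}{376638937} \approx -0.3431$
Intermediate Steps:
$- \frac{16209}{\left(-1\right) \left(-46941\right)} + \frac{R{\left(-106 \right)}}{-48142} = - \frac{16209}{\left(-1\right) \left(-46941\right)} - \frac{106}{-48142} = - \frac{16209}{46941} - - \frac{53}{24071} = \left(-16209\right) \frac{1}{46941} + \frac{53}{24071} = - \frac{5403}{15647} + \frac{53}{24071} = - \frac{129226322}{376638937}$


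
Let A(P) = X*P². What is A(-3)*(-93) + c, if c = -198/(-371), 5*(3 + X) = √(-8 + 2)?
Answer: 931779/371 - 837*I*√6/5 ≈ 2511.5 - 410.04*I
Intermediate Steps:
X = -3 + I*√6/5 (X = -3 + √(-8 + 2)/5 = -3 + √(-6)/5 = -3 + (I*√6)/5 = -3 + I*√6/5 ≈ -3.0 + 0.4899*I)
c = 198/371 (c = -198*(-1/371) = 198/371 ≈ 0.53369)
A(P) = P²*(-3 + I*√6/5) (A(P) = (-3 + I*√6/5)*P² = P²*(-3 + I*√6/5))
A(-3)*(-93) + c = ((⅕)*(-3)²*(-15 + I*√6))*(-93) + 198/371 = ((⅕)*9*(-15 + I*√6))*(-93) + 198/371 = (-27 + 9*I*√6/5)*(-93) + 198/371 = (2511 - 837*I*√6/5) + 198/371 = 931779/371 - 837*I*√6/5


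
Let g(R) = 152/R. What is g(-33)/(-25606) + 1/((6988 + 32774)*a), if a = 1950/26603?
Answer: 5710823099/10919613404700 ≈ 0.00052299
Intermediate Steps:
a = 1950/26603 (a = 1950*(1/26603) = 1950/26603 ≈ 0.073300)
g(-33)/(-25606) + 1/((6988 + 32774)*a) = (152/(-33))/(-25606) + 1/((6988 + 32774)*(1950/26603)) = (152*(-1/33))*(-1/25606) + (26603/1950)/39762 = -152/33*(-1/25606) + (1/39762)*(26603/1950) = 76/422499 + 26603/77535900 = 5710823099/10919613404700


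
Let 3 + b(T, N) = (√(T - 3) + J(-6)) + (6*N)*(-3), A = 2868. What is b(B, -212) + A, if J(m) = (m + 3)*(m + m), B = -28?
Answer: 6717 + I*√31 ≈ 6717.0 + 5.5678*I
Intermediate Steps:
J(m) = 2*m*(3 + m) (J(m) = (3 + m)*(2*m) = 2*m*(3 + m))
b(T, N) = 33 + √(-3 + T) - 18*N (b(T, N) = -3 + ((√(T - 3) + 2*(-6)*(3 - 6)) + (6*N)*(-3)) = -3 + ((√(-3 + T) + 2*(-6)*(-3)) - 18*N) = -3 + ((√(-3 + T) + 36) - 18*N) = -3 + ((36 + √(-3 + T)) - 18*N) = -3 + (36 + √(-3 + T) - 18*N) = 33 + √(-3 + T) - 18*N)
b(B, -212) + A = (33 + √(-3 - 28) - 18*(-212)) + 2868 = (33 + √(-31) + 3816) + 2868 = (33 + I*√31 + 3816) + 2868 = (3849 + I*√31) + 2868 = 6717 + I*√31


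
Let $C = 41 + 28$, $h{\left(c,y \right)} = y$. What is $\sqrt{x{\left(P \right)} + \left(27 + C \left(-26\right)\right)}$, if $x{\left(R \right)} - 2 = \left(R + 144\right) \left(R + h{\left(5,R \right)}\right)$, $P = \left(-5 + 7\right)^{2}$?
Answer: $i \sqrt{581} \approx 24.104 i$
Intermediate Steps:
$C = 69$
$P = 4$ ($P = 2^{2} = 4$)
$x{\left(R \right)} = 2 + 2 R \left(144 + R\right)$ ($x{\left(R \right)} = 2 + \left(R + 144\right) \left(R + R\right) = 2 + \left(144 + R\right) 2 R = 2 + 2 R \left(144 + R\right)$)
$\sqrt{x{\left(P \right)} + \left(27 + C \left(-26\right)\right)} = \sqrt{\left(2 + 2 \cdot 4^{2} + 288 \cdot 4\right) + \left(27 + 69 \left(-26\right)\right)} = \sqrt{\left(2 + 2 \cdot 16 + 1152\right) + \left(27 - 1794\right)} = \sqrt{\left(2 + 32 + 1152\right) - 1767} = \sqrt{1186 - 1767} = \sqrt{-581} = i \sqrt{581}$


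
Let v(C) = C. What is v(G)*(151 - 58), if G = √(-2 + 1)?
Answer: 93*I ≈ 93.0*I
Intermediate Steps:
G = I (G = √(-1) = I ≈ 1.0*I)
v(G)*(151 - 58) = I*(151 - 58) = I*93 = 93*I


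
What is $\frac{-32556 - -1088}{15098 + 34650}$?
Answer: $- \frac{7867}{12437} \approx -0.63255$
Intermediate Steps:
$\frac{-32556 - -1088}{15098 + 34650} = \frac{-32556 + 1088}{49748} = \left(-31468\right) \frac{1}{49748} = - \frac{7867}{12437}$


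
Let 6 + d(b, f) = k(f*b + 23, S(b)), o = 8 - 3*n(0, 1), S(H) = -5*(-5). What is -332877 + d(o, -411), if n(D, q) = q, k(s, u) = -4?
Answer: -332887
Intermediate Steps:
S(H) = 25
o = 5 (o = 8 - 3*1 = 8 - 3 = 5)
d(b, f) = -10 (d(b, f) = -6 - 4 = -10)
-332877 + d(o, -411) = -332877 - 10 = -332887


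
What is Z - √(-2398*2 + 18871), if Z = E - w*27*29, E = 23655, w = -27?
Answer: 44796 - 5*√563 ≈ 44677.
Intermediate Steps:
Z = 44796 (Z = 23655 - (-27*27)*29 = 23655 - (-729)*29 = 23655 - 1*(-21141) = 23655 + 21141 = 44796)
Z - √(-2398*2 + 18871) = 44796 - √(-2398*2 + 18871) = 44796 - √(-4796 + 18871) = 44796 - √14075 = 44796 - 5*√563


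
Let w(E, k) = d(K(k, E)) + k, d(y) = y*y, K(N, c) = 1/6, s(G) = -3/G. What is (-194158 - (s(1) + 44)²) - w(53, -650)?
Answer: -7026805/36 ≈ -1.9519e+5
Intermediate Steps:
K(N, c) = ⅙
d(y) = y²
w(E, k) = 1/36 + k (w(E, k) = (⅙)² + k = 1/36 + k)
(-194158 - (s(1) + 44)²) - w(53, -650) = (-194158 - (-3/1 + 44)²) - (1/36 - 650) = (-194158 - (-3*1 + 44)²) - 1*(-23399/36) = (-194158 - (-3 + 44)²) + 23399/36 = (-194158 - 1*41²) + 23399/36 = (-194158 - 1*1681) + 23399/36 = (-194158 - 1681) + 23399/36 = -195839 + 23399/36 = -7026805/36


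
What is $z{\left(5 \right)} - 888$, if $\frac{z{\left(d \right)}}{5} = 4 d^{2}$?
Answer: $-388$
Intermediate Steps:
$z{\left(d \right)} = 20 d^{2}$ ($z{\left(d \right)} = 5 \cdot 4 d^{2} = 20 d^{2}$)
$z{\left(5 \right)} - 888 = 20 \cdot 5^{2} - 888 = 20 \cdot 25 - 888 = 500 - 888 = -388$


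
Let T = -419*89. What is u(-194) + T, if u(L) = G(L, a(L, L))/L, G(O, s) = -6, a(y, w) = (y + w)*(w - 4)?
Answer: -3617224/97 ≈ -37291.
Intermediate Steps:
a(y, w) = (-4 + w)*(w + y) (a(y, w) = (w + y)*(-4 + w) = (-4 + w)*(w + y))
u(L) = -6/L
T = -37291
u(-194) + T = -6/(-194) - 37291 = -6*(-1/194) - 37291 = 3/97 - 37291 = -3617224/97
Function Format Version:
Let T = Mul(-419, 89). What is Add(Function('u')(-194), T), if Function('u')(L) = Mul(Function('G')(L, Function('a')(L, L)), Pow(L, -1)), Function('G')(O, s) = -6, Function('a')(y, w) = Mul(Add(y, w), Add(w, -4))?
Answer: Rational(-3617224, 97) ≈ -37291.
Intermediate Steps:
Function('a')(y, w) = Mul(Add(-4, w), Add(w, y)) (Function('a')(y, w) = Mul(Add(w, y), Add(-4, w)) = Mul(Add(-4, w), Add(w, y)))
Function('u')(L) = Mul(-6, Pow(L, -1))
T = -37291
Add(Function('u')(-194), T) = Add(Mul(-6, Pow(-194, -1)), -37291) = Add(Mul(-6, Rational(-1, 194)), -37291) = Add(Rational(3, 97), -37291) = Rational(-3617224, 97)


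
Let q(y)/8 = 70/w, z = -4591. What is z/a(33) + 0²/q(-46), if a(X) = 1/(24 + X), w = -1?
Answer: -261687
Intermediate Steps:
q(y) = -560 (q(y) = 8*(70/(-1)) = 8*(70*(-1)) = 8*(-70) = -560)
z/a(33) + 0²/q(-46) = -4591/(1/(24 + 33)) + 0²/(-560) = -4591/(1/57) + 0*(-1/560) = -4591/1/57 + 0 = -4591*57 + 0 = -261687 + 0 = -261687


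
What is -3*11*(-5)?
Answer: 165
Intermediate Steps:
-3*11*(-5) = -33*(-5) = 165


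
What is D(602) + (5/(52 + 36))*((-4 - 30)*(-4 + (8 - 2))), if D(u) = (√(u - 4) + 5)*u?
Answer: 66135/22 + 602*√598 ≈ 17727.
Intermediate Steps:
D(u) = u*(5 + √(-4 + u)) (D(u) = (√(-4 + u) + 5)*u = (5 + √(-4 + u))*u = u*(5 + √(-4 + u)))
D(602) + (5/(52 + 36))*((-4 - 30)*(-4 + (8 - 2))) = 602*(5 + √(-4 + 602)) + (5/(52 + 36))*((-4 - 30)*(-4 + (8 - 2))) = 602*(5 + √598) + (5/88)*(-34*(-4 + 6)) = (3010 + 602*√598) + (5*(1/88))*(-34*2) = (3010 + 602*√598) + (5/88)*(-68) = (3010 + 602*√598) - 85/22 = 66135/22 + 602*√598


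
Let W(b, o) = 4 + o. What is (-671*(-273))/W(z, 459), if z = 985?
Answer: 183183/463 ≈ 395.64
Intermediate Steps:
(-671*(-273))/W(z, 459) = (-671*(-273))/(4 + 459) = 183183/463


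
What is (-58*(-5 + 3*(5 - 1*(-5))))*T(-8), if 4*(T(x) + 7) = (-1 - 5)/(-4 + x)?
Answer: 39875/4 ≈ 9968.8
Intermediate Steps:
T(x) = -7 - 3/(2*(-4 + x)) (T(x) = -7 + ((-1 - 5)/(-4 + x))/4 = -7 + (-6/(-4 + x))/4 = -7 - 3/(2*(-4 + x)))
(-58*(-5 + 3*(5 - 1*(-5))))*T(-8) = (-58*(-5 + 3*(5 - 1*(-5))))*((53 - 14*(-8))/(2*(-4 - 8))) = (-58*(-5 + 3*(5 + 5)))*((½)*(53 + 112)/(-12)) = (-58*(-5 + 3*10))*((½)*(-1/12)*165) = -58*(-5 + 30)*(-55/8) = -58*25*(-55/8) = -1450*(-55/8) = 39875/4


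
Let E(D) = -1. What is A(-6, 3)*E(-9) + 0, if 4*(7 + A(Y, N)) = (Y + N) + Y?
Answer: 37/4 ≈ 9.2500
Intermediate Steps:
A(Y, N) = -7 + Y/2 + N/4 (A(Y, N) = -7 + ((Y + N) + Y)/4 = -7 + ((N + Y) + Y)/4 = -7 + (N + 2*Y)/4 = -7 + (Y/2 + N/4) = -7 + Y/2 + N/4)
A(-6, 3)*E(-9) + 0 = (-7 + (1/2)*(-6) + (1/4)*3)*(-1) + 0 = (-7 - 3 + 3/4)*(-1) + 0 = -37/4*(-1) + 0 = 37/4 + 0 = 37/4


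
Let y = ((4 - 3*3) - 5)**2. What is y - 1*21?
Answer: 79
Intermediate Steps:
y = 100 (y = ((4 - 9) - 5)**2 = (-5 - 5)**2 = (-10)**2 = 100)
y - 1*21 = 100 - 1*21 = 100 - 21 = 79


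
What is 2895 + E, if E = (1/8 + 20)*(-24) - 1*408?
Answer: 2004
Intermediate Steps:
E = -891 (E = (1/8 + 20)*(-24) - 408 = (161/8)*(-24) - 408 = -483 - 408 = -891)
2895 + E = 2895 - 891 = 2004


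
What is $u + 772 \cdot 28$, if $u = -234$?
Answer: $21382$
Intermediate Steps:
$u + 772 \cdot 28 = -234 + 772 \cdot 28 = -234 + 21616 = 21382$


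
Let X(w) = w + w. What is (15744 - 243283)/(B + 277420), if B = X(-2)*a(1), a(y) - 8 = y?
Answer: -227539/277384 ≈ -0.82030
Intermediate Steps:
a(y) = 8 + y
X(w) = 2*w
B = -36 (B = (2*(-2))*(8 + 1) = -4*9 = -36)
(15744 - 243283)/(B + 277420) = (15744 - 243283)/(-36 + 277420) = -227539/277384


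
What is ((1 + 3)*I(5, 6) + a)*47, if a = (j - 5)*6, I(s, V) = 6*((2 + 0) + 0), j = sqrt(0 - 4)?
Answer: 846 + 564*I ≈ 846.0 + 564.0*I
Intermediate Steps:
j = 2*I (j = sqrt(-4) = 2*I ≈ 2.0*I)
I(s, V) = 12 (I(s, V) = 6*(2 + 0) = 6*2 = 12)
a = -30 + 12*I (a = (2*I - 5)*6 = (-5 + 2*I)*6 = -30 + 12*I ≈ -30.0 + 12.0*I)
((1 + 3)*I(5, 6) + a)*47 = ((1 + 3)*12 + (-30 + 12*I))*47 = (4*12 + (-30 + 12*I))*47 = (48 + (-30 + 12*I))*47 = (18 + 12*I)*47 = 846 + 564*I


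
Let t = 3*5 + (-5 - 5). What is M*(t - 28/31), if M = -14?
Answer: -1778/31 ≈ -57.355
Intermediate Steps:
t = 5 (t = 15 - 10 = 5)
M*(t - 28/31) = -14*(5 - 28/31) = -14*127/31 = -1778/31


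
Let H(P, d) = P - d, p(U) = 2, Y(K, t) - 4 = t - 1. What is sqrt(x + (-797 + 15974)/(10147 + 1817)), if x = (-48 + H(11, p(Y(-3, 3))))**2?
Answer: sqrt(6052594579)/1994 ≈ 39.016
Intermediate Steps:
Y(K, t) = 3 + t (Y(K, t) = 4 + (t - 1) = 4 + (-1 + t) = 3 + t)
x = 1521 (x = (-48 + (11 - 1*2))**2 = (-48 + (11 - 2))**2 = (-48 + 9)**2 = (-39)**2 = 1521)
sqrt(x + (-797 + 15974)/(10147 + 1817)) = sqrt(1521 + (-797 + 15974)/(10147 + 1817)) = sqrt(1521 + 15177/11964) = sqrt(1521 + 15177*(1/11964)) = sqrt(1521 + 5059/3988) = sqrt(6070807/3988) = sqrt(6052594579)/1994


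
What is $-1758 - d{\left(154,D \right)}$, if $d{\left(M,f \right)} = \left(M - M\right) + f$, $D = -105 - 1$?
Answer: $-1652$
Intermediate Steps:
$D = -106$ ($D = -105 - 1 = -106$)
$d{\left(M,f \right)} = f$ ($d{\left(M,f \right)} = 0 + f = f$)
$-1758 - d{\left(154,D \right)} = -1758 - -106 = -1758 + 106 = -1652$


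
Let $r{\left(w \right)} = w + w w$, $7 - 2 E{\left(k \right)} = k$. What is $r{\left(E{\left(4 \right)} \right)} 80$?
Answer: $300$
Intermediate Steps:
$E{\left(k \right)} = \frac{7}{2} - \frac{k}{2}$
$r{\left(w \right)} = w + w^{2}$
$r{\left(E{\left(4 \right)} \right)} 80 = \left(\frac{7}{2} - 2\right) \left(1 + \left(\frac{7}{2} - 2\right)\right) 80 = \frac{3 \left(1 + \frac{3}{2}\right)}{2} \cdot 80 = \frac{3}{2} \cdot \frac{5}{2} \cdot 80 = \frac{15}{4} \cdot 80 = 300$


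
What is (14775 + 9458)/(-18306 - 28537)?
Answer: -24233/46843 ≈ -0.51732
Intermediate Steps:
(14775 + 9458)/(-18306 - 28537) = 24233/(-46843) = 24233*(-1/46843) = -24233/46843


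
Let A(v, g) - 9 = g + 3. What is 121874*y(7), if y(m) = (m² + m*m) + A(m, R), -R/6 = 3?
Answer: 11212408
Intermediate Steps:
R = -18 (R = -6*3 = -18)
A(v, g) = 12 + g (A(v, g) = 9 + (g + 3) = 9 + (3 + g) = 12 + g)
y(m) = -6 + 2*m² (y(m) = (m² + m*m) + (12 - 18) = (m² + m²) - 6 = 2*m² - 6 = -6 + 2*m²)
121874*y(7) = 121874*(-6 + 2*7²) = 121874*(-6 + 2*49) = 121874*(-6 + 98) = 121874*92 = 11212408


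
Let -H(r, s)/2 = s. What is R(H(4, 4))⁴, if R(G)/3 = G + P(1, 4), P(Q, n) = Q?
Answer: 194481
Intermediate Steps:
H(r, s) = -2*s
R(G) = 3 + 3*G (R(G) = 3*(G + 1) = 3*(1 + G) = 3 + 3*G)
R(H(4, 4))⁴ = (3 + 3*(-2*4))⁴ = (3 + 3*(-8))⁴ = (3 - 24)⁴ = (-21)⁴ = 194481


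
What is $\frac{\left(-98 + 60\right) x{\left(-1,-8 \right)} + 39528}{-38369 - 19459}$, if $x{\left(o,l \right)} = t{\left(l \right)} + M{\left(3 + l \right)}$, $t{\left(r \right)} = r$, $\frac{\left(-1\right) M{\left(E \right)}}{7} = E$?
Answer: $- \frac{6417}{9638} \approx -0.6658$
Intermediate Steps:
$M{\left(E \right)} = - 7 E$
$x{\left(o,l \right)} = -21 - 6 l$ ($x{\left(o,l \right)} = l - 7 \left(3 + l\right) = l - \left(21 + 7 l\right) = -21 - 6 l$)
$\frac{\left(-98 + 60\right) x{\left(-1,-8 \right)} + 39528}{-38369 - 19459} = \frac{\left(-98 + 60\right) \left(-21 - -48\right) + 39528}{-38369 - 19459} = \frac{- 38 \left(-21 + 48\right) + 39528}{-57828} = \left(\left(-38\right) 27 + 39528\right) \left(- \frac{1}{57828}\right) = \left(-1026 + 39528\right) \left(- \frac{1}{57828}\right) = 38502 \left(- \frac{1}{57828}\right) = - \frac{6417}{9638}$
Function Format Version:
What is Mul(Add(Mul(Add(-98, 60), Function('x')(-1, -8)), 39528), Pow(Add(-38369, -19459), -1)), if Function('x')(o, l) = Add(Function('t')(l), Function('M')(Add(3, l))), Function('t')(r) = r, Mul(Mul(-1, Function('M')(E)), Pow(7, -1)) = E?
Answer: Rational(-6417, 9638) ≈ -0.66580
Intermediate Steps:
Function('M')(E) = Mul(-7, E)
Function('x')(o, l) = Add(-21, Mul(-6, l)) (Function('x')(o, l) = Add(l, Mul(-7, Add(3, l))) = Add(l, Add(-21, Mul(-7, l))) = Add(-21, Mul(-6, l)))
Mul(Add(Mul(Add(-98, 60), Function('x')(-1, -8)), 39528), Pow(Add(-38369, -19459), -1)) = Mul(Add(Mul(Add(-98, 60), Add(-21, Mul(-6, -8))), 39528), Pow(Add(-38369, -19459), -1)) = Mul(Add(Mul(-38, Add(-21, 48)), 39528), Pow(-57828, -1)) = Mul(Add(Mul(-38, 27), 39528), Rational(-1, 57828)) = Mul(Add(-1026, 39528), Rational(-1, 57828)) = Mul(38502, Rational(-1, 57828)) = Rational(-6417, 9638)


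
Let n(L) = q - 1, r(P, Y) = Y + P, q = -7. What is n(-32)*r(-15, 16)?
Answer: -8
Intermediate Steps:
r(P, Y) = P + Y
n(L) = -8 (n(L) = -7 - 1 = -8)
n(-32)*r(-15, 16) = -8*(-15 + 16) = -8*1 = -8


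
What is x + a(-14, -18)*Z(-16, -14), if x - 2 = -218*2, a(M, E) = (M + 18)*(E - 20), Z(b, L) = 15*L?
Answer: 31486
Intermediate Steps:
a(M, E) = (-20 + E)*(18 + M) (a(M, E) = (18 + M)*(-20 + E) = (-20 + E)*(18 + M))
x = -434 (x = 2 - 218*2 = 2 - 436 = -434)
x + a(-14, -18)*Z(-16, -14) = -434 + (-360 - 20*(-14) + 18*(-18) - 18*(-14))*(15*(-14)) = -434 + (-360 + 280 - 324 + 252)*(-210) = -434 - 152*(-210) = -434 + 31920 = 31486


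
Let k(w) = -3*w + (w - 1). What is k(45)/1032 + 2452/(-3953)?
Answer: -2890187/4079496 ≈ -0.70847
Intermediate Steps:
k(w) = -1 - 2*w (k(w) = -3*w + (-1 + w) = -1 - 2*w)
k(45)/1032 + 2452/(-3953) = (-1 - 2*45)/1032 + 2452/(-3953) = (-1 - 90)*(1/1032) + 2452*(-1/3953) = -91*1/1032 - 2452/3953 = -91/1032 - 2452/3953 = -2890187/4079496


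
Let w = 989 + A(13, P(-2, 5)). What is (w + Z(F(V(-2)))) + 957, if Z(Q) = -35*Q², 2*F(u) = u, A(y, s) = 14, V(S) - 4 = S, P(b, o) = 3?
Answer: 1925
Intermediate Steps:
V(S) = 4 + S
F(u) = u/2
w = 1003 (w = 989 + 14 = 1003)
(w + Z(F(V(-2)))) + 957 = (1003 - 35*(4 - 2)²/4) + 957 = (1003 - 35*1²) + 957 = (1003 - 35*1) + 957 = (1003 - 35) + 957 = 968 + 957 = 1925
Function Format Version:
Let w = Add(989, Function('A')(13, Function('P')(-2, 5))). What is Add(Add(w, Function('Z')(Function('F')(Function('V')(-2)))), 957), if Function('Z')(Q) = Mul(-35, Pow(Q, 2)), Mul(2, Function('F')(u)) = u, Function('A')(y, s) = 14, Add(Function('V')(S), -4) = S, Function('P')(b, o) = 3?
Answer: 1925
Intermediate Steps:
Function('V')(S) = Add(4, S)
Function('F')(u) = Mul(Rational(1, 2), u)
w = 1003 (w = Add(989, 14) = 1003)
Add(Add(w, Function('Z')(Function('F')(Function('V')(-2)))), 957) = Add(Add(1003, Mul(-35, Pow(Mul(Rational(1, 2), Add(4, -2)), 2))), 957) = Add(Add(1003, Mul(-35, Pow(Mul(Rational(1, 2), 2), 2))), 957) = Add(Add(1003, Mul(-35, Pow(1, 2))), 957) = Add(Add(1003, Mul(-35, 1)), 957) = Add(Add(1003, -35), 957) = Add(968, 957) = 1925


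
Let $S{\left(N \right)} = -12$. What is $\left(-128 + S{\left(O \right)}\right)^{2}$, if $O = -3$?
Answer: $19600$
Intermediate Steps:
$\left(-128 + S{\left(O \right)}\right)^{2} = \left(-128 - 12\right)^{2} = \left(-140\right)^{2} = 19600$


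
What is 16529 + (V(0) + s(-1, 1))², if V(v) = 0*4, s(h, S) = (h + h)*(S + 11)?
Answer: 17105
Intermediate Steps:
s(h, S) = 2*h*(11 + S) (s(h, S) = (2*h)*(11 + S) = 2*h*(11 + S))
V(v) = 0
16529 + (V(0) + s(-1, 1))² = 16529 + (0 + 2*(-1)*(11 + 1))² = 16529 + (0 + 2*(-1)*12)² = 16529 + (0 - 24)² = 16529 + (-24)² = 16529 + 576 = 17105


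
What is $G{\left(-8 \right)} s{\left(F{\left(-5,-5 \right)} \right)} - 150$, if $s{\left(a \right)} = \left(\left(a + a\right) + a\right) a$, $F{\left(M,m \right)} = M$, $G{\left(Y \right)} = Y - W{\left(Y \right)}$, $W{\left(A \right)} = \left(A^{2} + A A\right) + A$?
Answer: $-9750$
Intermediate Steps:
$W{\left(A \right)} = A + 2 A^{2}$ ($W{\left(A \right)} = \left(A^{2} + A^{2}\right) + A = 2 A^{2} + A = A + 2 A^{2}$)
$G{\left(Y \right)} = Y - Y \left(1 + 2 Y\right)$
$s{\left(a \right)} = 3 a^{2}$ ($s{\left(a \right)} = \left(2 a + a\right) a = 3 a a = 3 a^{2}$)
$G{\left(-8 \right)} s{\left(F{\left(-5,-5 \right)} \right)} - 150 = - 2 \left(-8\right)^{2} \cdot 3 \left(-5\right)^{2} - 150 = \left(-2\right) 64 \cdot 3 \cdot 25 - 150 = \left(-128\right) 75 - 150 = -9600 - 150 = -9750$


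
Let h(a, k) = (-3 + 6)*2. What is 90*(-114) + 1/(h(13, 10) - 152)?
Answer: -1497961/146 ≈ -10260.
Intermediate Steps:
h(a, k) = 6 (h(a, k) = 3*2 = 6)
90*(-114) + 1/(h(13, 10) - 152) = 90*(-114) + 1/(6 - 152) = -10260 + 1/(-146) = -10260 - 1/146 = -1497961/146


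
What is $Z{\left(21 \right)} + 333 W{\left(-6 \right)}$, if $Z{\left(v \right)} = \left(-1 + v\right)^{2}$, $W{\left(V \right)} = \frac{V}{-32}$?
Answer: $\frac{7399}{16} \approx 462.44$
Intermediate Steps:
$W{\left(V \right)} = - \frac{V}{32}$ ($W{\left(V \right)} = V \left(- \frac{1}{32}\right) = - \frac{V}{32}$)
$Z{\left(21 \right)} + 333 W{\left(-6 \right)} = \left(-1 + 21\right)^{2} + 333 \left(\left(- \frac{1}{32}\right) \left(-6\right)\right) = 20^{2} + 333 \cdot \frac{3}{16} = 400 + \frac{999}{16} = \frac{7399}{16}$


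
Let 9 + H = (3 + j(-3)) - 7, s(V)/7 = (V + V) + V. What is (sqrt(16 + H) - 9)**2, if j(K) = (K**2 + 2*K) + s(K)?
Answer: (9 - I*sqrt(57))**2 ≈ 24.0 - 135.9*I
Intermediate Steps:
s(V) = 21*V (s(V) = 7*((V + V) + V) = 7*(2*V + V) = 7*(3*V) = 21*V)
j(K) = K**2 + 23*K (j(K) = (K**2 + 2*K) + 21*K = K**2 + 23*K)
H = -73 (H = -9 + ((3 - 3*(23 - 3)) - 7) = -9 + ((3 - 3*20) - 7) = -9 + ((3 - 60) - 7) = -9 + (-57 - 7) = -9 - 64 = -73)
(sqrt(16 + H) - 9)**2 = (sqrt(16 - 73) - 9)**2 = (sqrt(-57) - 9)**2 = (I*sqrt(57) - 9)**2 = (-9 + I*sqrt(57))**2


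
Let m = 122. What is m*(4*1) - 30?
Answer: 458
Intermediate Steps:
m*(4*1) - 30 = 122*(4*1) - 30 = 122*4 - 30 = 488 - 30 = 458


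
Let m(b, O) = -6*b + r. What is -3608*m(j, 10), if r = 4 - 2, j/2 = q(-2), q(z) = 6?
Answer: 252560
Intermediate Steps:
j = 12 (j = 2*6 = 12)
r = 2
m(b, O) = 2 - 6*b (m(b, O) = -6*b + 2 = 2 - 6*b)
-3608*m(j, 10) = -3608*(2 - 6*12) = -3608*(2 - 72) = -3608*(-70) = 252560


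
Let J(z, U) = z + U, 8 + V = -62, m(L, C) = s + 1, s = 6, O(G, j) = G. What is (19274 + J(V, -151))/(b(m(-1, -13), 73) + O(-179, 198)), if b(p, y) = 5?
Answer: -219/2 ≈ -109.50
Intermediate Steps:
m(L, C) = 7 (m(L, C) = 6 + 1 = 7)
V = -70 (V = -8 - 62 = -70)
J(z, U) = U + z
(19274 + J(V, -151))/(b(m(-1, -13), 73) + O(-179, 198)) = (19274 + (-151 - 70))/(5 - 179) = (19274 - 221)/(-174) = 19053*(-1/174) = -219/2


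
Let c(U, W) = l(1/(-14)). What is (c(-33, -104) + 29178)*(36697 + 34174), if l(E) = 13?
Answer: 2068795361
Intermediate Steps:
c(U, W) = 13
(c(-33, -104) + 29178)*(36697 + 34174) = (13 + 29178)*(36697 + 34174) = 29191*70871 = 2068795361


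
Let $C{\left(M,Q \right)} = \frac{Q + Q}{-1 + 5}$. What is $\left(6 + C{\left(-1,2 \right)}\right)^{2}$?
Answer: $49$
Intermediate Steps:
$C{\left(M,Q \right)} = \frac{Q}{2}$ ($C{\left(M,Q \right)} = \frac{2 Q}{4} = 2 Q \frac{1}{4} = \frac{Q}{2}$)
$\left(6 + C{\left(-1,2 \right)}\right)^{2} = \left(6 + \frac{1}{2} \cdot 2\right)^{2} = \left(6 + 1\right)^{2} = 7^{2} = 49$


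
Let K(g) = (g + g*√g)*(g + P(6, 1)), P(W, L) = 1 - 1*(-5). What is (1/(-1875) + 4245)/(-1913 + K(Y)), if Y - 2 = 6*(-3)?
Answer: -13952782622/6529891875 - 1018799872*I/1305978375 ≈ -2.1368 - 0.7801*I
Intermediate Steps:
P(W, L) = 6 (P(W, L) = 1 + 5 = 6)
Y = -16 (Y = 2 + 6*(-3) = 2 - 18 = -16)
K(g) = (6 + g)*(g + g^(3/2)) (K(g) = (g + g*√g)*(g + 6) = (g + g^(3/2))*(6 + g) = (6 + g)*(g + g^(3/2)))
(1/(-1875) + 4245)/(-1913 + K(Y)) = (1/(-1875) + 4245)/(-1913 + ((-16)² + (-16)^(5/2) + 6*(-16) + 6*(-16)^(3/2))) = (-1/1875 + 4245)/(-1913 + (256 + 1024*I - 96 + 6*(-64*I))) = 7959374/(1875*(-1913 + (256 + 1024*I - 96 - 384*I))) = 7959374/(1875*(-1913 + (160 + 640*I))) = 7959374/(1875*(-1753 + 640*I)) = 7959374*((-1753 - 640*I)/3482609)/1875 = 7959374*(-1753 - 640*I)/6529891875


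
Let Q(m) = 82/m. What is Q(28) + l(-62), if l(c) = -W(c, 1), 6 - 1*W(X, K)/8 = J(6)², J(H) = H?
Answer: 3401/14 ≈ 242.93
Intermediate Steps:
W(X, K) = -240 (W(X, K) = 48 - 8*6² = 48 - 8*36 = 48 - 288 = -240)
l(c) = 240 (l(c) = -1*(-240) = 240)
Q(28) + l(-62) = 82/28 + 240 = 82*(1/28) + 240 = 41/14 + 240 = 3401/14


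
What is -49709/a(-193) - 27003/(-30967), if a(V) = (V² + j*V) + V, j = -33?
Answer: -366733328/1344741975 ≈ -0.27272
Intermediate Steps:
a(V) = V² - 32*V (a(V) = (V² - 33*V) + V = V² - 32*V)
-49709/a(-193) - 27003/(-30967) = -49709*(-1/(193*(-32 - 193))) - 27003/(-30967) = -49709/((-193*(-225))) - 27003*(-1/30967) = -49709/43425 + 27003/30967 = -366733328/1344741975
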